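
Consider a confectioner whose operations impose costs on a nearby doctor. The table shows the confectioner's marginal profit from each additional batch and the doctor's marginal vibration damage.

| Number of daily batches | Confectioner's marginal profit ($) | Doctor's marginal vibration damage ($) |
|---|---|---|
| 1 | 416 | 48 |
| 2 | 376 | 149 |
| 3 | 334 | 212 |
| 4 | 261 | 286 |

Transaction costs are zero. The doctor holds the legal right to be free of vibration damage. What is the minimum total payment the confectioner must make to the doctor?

$409

Efficient level: marginal profit ≥ marginal vibration damage through level 3, so k* = 3.
With the doctor holding the right, the confectioner must at least compensate total damage at k*: 48 + 149 + 212 = 409.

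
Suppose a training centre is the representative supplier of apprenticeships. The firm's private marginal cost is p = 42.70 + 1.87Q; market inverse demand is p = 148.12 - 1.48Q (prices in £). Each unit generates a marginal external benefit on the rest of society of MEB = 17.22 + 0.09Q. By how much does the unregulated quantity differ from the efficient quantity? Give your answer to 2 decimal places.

Market equilibrium (private): 42.70 + 1.87Q = 148.12 - 1.48Q → Q_m = 31.4687.
Social marginal cost = private MC − MEB = 25.48 + 1.78Q.
Set SMC = demand: 25.48 + 1.78Q = 148.12 - 1.48Q → Q* = 37.6196.
Gap = |31.4687 − 37.6196| = 6.1509.

6.15 units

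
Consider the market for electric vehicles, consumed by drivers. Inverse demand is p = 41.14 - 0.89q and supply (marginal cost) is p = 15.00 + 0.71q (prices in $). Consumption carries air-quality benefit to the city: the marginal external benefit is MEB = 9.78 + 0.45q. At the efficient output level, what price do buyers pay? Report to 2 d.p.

P = $13.34

Social marginal benefit = demand + MEB = 50.92 - 0.44q.
Set SMB = MC: 50.92 - 0.44q = 15.00 + 0.71q → q* = 31.2348.
Consumer price on the demand curve at q*: 41.14 − 0.89×31.2348 = 13.3410.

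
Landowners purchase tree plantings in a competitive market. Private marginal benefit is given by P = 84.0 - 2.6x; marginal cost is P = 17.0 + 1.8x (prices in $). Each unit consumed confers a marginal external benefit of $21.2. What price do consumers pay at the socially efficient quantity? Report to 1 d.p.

P = $31.9

Social marginal benefit = demand + MEB = 105.2 - 2.6x.
Set SMB = MC: 105.2 - 2.6x = 17.0 + 1.8x → x* = 20.0455.
Consumer price on the demand curve at x*: 84.0 − 2.6×20.0455 = 31.8817.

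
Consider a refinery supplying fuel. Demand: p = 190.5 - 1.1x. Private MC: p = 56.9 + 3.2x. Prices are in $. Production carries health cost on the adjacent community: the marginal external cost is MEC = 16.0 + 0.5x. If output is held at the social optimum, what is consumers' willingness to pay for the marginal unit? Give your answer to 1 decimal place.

Social marginal cost = private MC + MEC = 72.9 + 3.7x.
Set SMC = demand: 72.9 + 3.7x = 190.5 - 1.1x → x* = 24.5000.
Consumer price on the demand curve at x*: 190.5 − 1.1×24.5000 = 163.5500.

P = $163.6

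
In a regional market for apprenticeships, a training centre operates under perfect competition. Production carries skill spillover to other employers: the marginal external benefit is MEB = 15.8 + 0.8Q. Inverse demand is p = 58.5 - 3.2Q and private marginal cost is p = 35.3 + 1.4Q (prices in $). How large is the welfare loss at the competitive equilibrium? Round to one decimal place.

Market equilibrium (private): 35.3 + 1.4Q = 58.5 - 3.2Q → Q_m = 5.0435.
Social marginal cost = private MC − MEB = 19.5 + 0.6Q.
Set SMC = demand: 19.5 + 0.6Q = 58.5 - 3.2Q → Q* = 10.2632.
The welfare-loss triangle has base |Q_m − Q*| and height MEB(Q_m) (the vertical gap between SMC and demand is zero at Q* and MEB at Q_m).
DWL = ½ × 5.2197 × 19.8348 = 51.7659.

DWL = $51.8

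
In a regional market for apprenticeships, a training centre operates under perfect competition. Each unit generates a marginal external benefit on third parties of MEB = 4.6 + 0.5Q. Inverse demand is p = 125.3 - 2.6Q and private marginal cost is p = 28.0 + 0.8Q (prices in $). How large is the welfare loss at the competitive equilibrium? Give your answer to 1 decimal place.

DWL = $61.6

Market equilibrium (private): 28.0 + 0.8Q = 125.3 - 2.6Q → Q_m = 28.6176.
Social marginal cost = private MC − MEB = 23.4 + 0.3Q.
Set SMC = demand: 23.4 + 0.3Q = 125.3 - 2.6Q → Q* = 35.1379.
The loss is the area between SMC and demand from Q* to Q_m; with linear curves that's a triangle of height MEB(Q_m).
DWL = ½ × 6.5203 × 18.9088 = 61.6455.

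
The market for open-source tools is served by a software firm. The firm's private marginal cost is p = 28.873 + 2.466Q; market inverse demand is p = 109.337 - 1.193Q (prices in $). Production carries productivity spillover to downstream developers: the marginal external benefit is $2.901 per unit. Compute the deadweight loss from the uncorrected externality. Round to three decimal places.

Market equilibrium (private): 28.873 + 2.466Q = 109.337 - 1.193Q → Q_m = 21.9907.
Social marginal cost = private MC − MEB = 25.972 + 2.466Q.
Set SMC = demand: 25.972 + 2.466Q = 109.337 - 1.193Q → Q* = 22.7835.
The loss is the area between SMC and demand from Q* to Q_m; with linear curves that's a triangle of height MEB(Q_m).
DWL = ½ × 0.7928 × 2.9010 = 1.1500.

DWL = $1.150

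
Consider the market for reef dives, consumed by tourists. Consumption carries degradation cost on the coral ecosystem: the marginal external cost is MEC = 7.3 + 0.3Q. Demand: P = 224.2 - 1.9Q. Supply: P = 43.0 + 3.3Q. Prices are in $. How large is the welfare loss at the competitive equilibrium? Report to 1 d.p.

Market equilibrium (private): 43.0 + 3.3Q = 224.2 - 1.9Q → Q_m = 34.8462.
Social marginal benefit = demand − MEC = 216.9 - 2.2Q.
Set SMB = MC: 216.9 - 2.2Q = 43.0 + 3.3Q → Q* = 31.6182.
Between Q* and Q_m the wedge MC − SMB runs linearly from 0 to MEC(Q_m), so the loss is a triangle.
DWL = ½ × 3.2280 × 17.7538 = 28.6546.

DWL = $28.7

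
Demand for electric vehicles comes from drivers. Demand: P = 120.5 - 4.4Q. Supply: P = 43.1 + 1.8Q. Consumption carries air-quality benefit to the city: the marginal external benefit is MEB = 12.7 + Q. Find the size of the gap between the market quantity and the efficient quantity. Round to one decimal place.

Market equilibrium (private): 43.1 + 1.8Q = 120.5 - 4.4Q → Q_m = 12.4839.
Social marginal benefit = demand + MEB = 133.2 - 3.4Q.
Set SMB = MC: 133.2 - 3.4Q = 43.1 + 1.8Q → Q* = 17.3269.
Gap = |12.4839 − 17.3269| = 4.8430.

4.8 units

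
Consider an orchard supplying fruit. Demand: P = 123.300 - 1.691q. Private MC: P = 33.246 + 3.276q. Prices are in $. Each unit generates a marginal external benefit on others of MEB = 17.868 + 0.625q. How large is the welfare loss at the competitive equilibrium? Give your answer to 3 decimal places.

DWL = $98.182

Market equilibrium (private): 33.246 + 3.276q = 123.300 - 1.691q → q_m = 18.1305.
Social marginal cost = private MC − MEB = 15.378 + 2.651q.
Set SMC = demand: 15.378 + 2.651q = 123.300 - 1.691q → q* = 24.8554.
The welfare-loss triangle has base |q_m − q*| and height MEB(q_m) (the vertical gap between SMC and demand is zero at q* and MEB at q_m).
DWL = ½ × 6.7249 × 29.1995 = 98.1819.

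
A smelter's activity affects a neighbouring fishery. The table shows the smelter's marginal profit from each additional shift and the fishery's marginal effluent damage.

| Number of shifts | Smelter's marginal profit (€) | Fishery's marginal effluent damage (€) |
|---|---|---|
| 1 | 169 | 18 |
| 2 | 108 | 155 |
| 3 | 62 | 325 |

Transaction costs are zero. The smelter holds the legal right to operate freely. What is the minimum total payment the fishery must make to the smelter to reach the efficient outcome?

€170

Left alone the smelter would choose level 3 (marginal profit stays positive).
Efficient level: k* = 1 (marginal profit ≥ marginal effluent damage through 1).
The fishery must at least cover the smelter's forgone profit from cutting 3→1: 108 + 62 = 170.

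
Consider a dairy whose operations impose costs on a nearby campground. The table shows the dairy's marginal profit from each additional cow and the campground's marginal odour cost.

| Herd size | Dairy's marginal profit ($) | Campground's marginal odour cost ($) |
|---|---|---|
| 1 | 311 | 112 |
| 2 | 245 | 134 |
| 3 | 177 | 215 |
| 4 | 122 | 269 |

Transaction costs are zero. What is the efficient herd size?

Bargaining reaches the level where marginal profit last exceeds marginal odour cost.
That holds through level 2 (245 ≥ 134) but not at 3 (177 < 215).

2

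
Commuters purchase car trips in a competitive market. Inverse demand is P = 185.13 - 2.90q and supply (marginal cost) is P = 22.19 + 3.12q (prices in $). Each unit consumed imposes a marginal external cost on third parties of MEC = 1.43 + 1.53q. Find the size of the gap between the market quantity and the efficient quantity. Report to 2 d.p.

5.67 units

Market equilibrium (private): 22.19 + 3.12q = 185.13 - 2.90q → q_m = 27.0664.
Social marginal benefit = demand − MEC = 183.70 - 4.43q.
Set SMB = MC: 183.70 - 4.43q = 22.19 + 3.12q → q* = 21.3921.
Gap = |27.0664 − 21.3921| = 5.6743.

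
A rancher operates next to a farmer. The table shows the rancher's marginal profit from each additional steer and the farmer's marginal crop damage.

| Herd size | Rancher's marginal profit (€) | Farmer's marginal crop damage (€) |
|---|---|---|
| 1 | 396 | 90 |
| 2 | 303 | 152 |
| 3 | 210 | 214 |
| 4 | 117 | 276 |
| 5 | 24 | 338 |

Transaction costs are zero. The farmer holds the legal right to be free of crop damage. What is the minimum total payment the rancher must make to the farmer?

€242

Efficient level: marginal profit ≥ marginal crop damage through level 2, so k* = 2.
With the farmer holding the right, the rancher must at least compensate total damage at k*: 90 + 152 = 242.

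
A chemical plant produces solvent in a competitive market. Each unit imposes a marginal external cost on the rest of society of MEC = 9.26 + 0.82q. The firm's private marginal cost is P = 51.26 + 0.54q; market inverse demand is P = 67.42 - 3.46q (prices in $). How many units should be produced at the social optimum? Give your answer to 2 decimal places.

q* = 1.43

Social marginal cost = private MC + MEC = 60.52 + 1.36q.
Set SMC = demand: 60.52 + 1.36q = 67.42 - 3.46q → q* = 1.4315.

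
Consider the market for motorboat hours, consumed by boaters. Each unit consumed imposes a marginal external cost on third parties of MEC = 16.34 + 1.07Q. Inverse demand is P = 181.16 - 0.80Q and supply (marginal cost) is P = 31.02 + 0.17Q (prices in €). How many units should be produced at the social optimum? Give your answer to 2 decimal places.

Social marginal benefit = demand − MEC = 164.82 - 1.87Q.
Set SMB = MC: 164.82 - 1.87Q = 31.02 + 0.17Q → Q* = 65.5882.

Q* = 65.59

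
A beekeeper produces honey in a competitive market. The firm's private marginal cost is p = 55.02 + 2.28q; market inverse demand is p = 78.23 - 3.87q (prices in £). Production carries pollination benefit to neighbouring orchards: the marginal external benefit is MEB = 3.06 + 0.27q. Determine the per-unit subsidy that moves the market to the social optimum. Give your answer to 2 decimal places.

Social marginal cost = private MC − MEB = 51.96 + 2.01q.
Set SMC = demand: 51.96 + 2.01q = 78.23 - 3.87q → q* = 4.4677.
The Pigouvian subsidy equals MEB at q*: 3.06 + 0.27×4.4677 = 4.2663.

subsidy = £4.27 per unit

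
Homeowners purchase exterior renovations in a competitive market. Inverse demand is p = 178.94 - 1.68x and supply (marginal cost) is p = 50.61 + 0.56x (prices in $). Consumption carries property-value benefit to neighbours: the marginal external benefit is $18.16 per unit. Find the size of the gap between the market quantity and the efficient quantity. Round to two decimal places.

8.11 units

Market equilibrium (private): 50.61 + 0.56x = 178.94 - 1.68x → x_m = 57.2902.
Social marginal benefit = demand + MEB = 197.10 - 1.68x.
Set SMB = MC: 197.10 - 1.68x = 50.61 + 0.56x → x* = 65.3973.
Gap = |57.2902 − 65.3973| = 8.1071.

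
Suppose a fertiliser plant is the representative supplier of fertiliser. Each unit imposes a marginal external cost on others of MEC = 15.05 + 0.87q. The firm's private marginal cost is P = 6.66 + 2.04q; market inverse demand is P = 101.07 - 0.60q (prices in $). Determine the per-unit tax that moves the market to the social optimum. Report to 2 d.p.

tax = $34.72 per unit

Social marginal cost = private MC + MEC = 21.71 + 2.91q.
Set SMC = demand: 21.71 + 2.91q = 101.07 - 0.60q → q* = 22.6097.
The Pigouvian tax equals MEC at q*: 15.05 + 0.87×22.6097 = 34.7204.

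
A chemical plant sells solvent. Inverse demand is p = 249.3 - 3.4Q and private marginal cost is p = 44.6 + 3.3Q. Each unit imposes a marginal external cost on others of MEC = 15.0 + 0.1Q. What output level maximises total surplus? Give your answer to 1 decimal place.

Social marginal cost = private MC + MEC = 59.6 + 3.4Q.
Set SMC = demand: 59.6 + 3.4Q = 249.3 - 3.4Q → Q* = 27.8971.

Q* = 27.9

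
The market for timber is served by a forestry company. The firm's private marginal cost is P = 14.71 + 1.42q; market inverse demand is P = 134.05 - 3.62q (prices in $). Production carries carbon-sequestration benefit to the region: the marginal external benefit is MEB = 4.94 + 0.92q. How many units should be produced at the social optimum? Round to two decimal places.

Social marginal cost = private MC − MEB = 9.77 + 0.50q.
Set SMC = demand: 9.77 + 0.50q = 134.05 - 3.62q → q* = 30.1650.

q* = 30.17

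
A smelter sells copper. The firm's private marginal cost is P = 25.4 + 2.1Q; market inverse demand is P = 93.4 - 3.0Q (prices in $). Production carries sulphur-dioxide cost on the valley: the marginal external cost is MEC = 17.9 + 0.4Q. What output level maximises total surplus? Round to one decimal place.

Q* = 9.1

Social marginal cost = private MC + MEC = 43.3 + 2.5Q.
Set SMC = demand: 43.3 + 2.5Q = 93.4 - 3.0Q → Q* = 9.1091.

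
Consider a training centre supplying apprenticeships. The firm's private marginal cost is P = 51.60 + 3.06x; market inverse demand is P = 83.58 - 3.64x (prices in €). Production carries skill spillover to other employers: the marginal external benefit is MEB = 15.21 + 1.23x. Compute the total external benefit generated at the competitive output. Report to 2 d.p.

€86.61

Market equilibrium (private): 51.60 + 3.06x = 83.58 - 3.64x → x_m = 4.7731.
Total external benefit = ∫₀^{x_m} (15.21 + 1.23x) dx = 15.21×4.7731 + ½×1.23×4.7731² = 86.6101.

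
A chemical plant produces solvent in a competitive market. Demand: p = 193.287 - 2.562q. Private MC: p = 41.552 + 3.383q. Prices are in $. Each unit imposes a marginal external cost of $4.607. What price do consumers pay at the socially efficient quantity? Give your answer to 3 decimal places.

P = $129.882

Social marginal cost = private MC + MEC = 46.159 + 3.383q.
Set SMC = demand: 46.159 + 3.383q = 193.287 - 2.562q → q* = 24.7482.
Consumer price on the demand curve at q*: 193.287 − 2.562×24.7482 = 129.8821.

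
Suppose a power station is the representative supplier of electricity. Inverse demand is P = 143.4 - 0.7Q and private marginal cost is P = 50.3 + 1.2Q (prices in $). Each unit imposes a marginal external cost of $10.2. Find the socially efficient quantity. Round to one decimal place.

Q* = 43.6

Social marginal cost = private MC + MEC = 60.5 + 1.2Q.
Set SMC = demand: 60.5 + 1.2Q = 143.4 - 0.7Q → Q* = 43.6316.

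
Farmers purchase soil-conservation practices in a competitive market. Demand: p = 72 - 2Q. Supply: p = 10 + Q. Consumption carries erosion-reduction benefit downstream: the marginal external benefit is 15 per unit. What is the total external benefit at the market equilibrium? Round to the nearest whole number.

310

Market equilibrium (private): 10 + Q = 72 - 2Q → Q_m = 20.6667.
Total external benefit = MEB × Q_m = 15 × 20.6667 = 310.0005.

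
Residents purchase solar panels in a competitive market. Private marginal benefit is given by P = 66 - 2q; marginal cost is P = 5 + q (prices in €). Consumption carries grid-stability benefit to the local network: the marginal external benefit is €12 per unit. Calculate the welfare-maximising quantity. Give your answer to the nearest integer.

q* = 24

Social marginal benefit = demand + MEB = 78 - 2q.
Set SMB = MC: 78 - 2q = 5 + q → q* = 24.3333.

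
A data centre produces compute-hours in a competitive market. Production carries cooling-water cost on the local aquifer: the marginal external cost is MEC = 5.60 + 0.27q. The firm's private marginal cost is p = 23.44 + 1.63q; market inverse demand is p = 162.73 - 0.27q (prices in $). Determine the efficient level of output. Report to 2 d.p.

Social marginal cost = private MC + MEC = 29.04 + 1.90q.
Set SMC = demand: 29.04 + 1.90q = 162.73 - 0.27q → q* = 61.6083.

q* = 61.61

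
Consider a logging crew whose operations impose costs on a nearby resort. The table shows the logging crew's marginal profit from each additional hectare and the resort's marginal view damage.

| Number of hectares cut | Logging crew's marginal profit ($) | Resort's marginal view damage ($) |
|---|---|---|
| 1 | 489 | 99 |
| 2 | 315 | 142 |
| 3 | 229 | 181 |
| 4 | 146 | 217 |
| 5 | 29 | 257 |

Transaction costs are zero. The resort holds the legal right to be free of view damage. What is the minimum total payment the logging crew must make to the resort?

$422

Efficient level: marginal profit ≥ marginal view damage through level 3, so k* = 3.
With the resort holding the right, the logging crew must at least compensate total damage at k*: 99 + 142 + 181 = 422.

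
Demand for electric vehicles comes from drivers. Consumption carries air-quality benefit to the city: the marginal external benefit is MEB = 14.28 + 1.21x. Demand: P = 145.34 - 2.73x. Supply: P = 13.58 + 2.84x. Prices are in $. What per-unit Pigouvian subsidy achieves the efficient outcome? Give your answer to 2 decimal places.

Social marginal benefit = demand + MEB = 159.62 - 1.52x.
Set SMB = MC: 159.62 - 1.52x = 13.58 + 2.84x → x* = 33.4954.
The Pigouvian subsidy equals MEB at x*: 14.28 + 1.21×33.4954 = 54.8094.

subsidy = $54.81 per unit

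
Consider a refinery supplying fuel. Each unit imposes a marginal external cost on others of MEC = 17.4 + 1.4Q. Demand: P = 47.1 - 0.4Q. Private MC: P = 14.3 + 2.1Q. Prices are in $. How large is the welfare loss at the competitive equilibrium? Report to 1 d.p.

DWL = $164.0

Market equilibrium (private): 14.3 + 2.1Q = 47.1 - 0.4Q → Q_m = 13.1200.
Social marginal cost = private MC + MEC = 31.7 + 3.5Q.
Set SMC = demand: 31.7 + 3.5Q = 47.1 - 0.4Q → Q* = 3.9487.
Between Q* and Q_m the wedge SMC − demand runs linearly from 0 to MEC(Q_m), so the loss is a triangle.
DWL = ½ × 9.1713 × 35.7680 = 164.0195.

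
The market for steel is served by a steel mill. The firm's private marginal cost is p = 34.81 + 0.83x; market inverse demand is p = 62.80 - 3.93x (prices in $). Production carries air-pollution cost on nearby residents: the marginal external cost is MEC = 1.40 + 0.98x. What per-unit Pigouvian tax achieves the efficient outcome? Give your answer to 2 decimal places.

Social marginal cost = private MC + MEC = 36.21 + 1.81x.
Set SMC = demand: 36.21 + 1.81x = 62.80 - 3.93x → x* = 4.6324.
The Pigouvian tax equals MEC at x*: 1.40 + 0.98×4.6324 = 5.9398.

tax = $5.94 per unit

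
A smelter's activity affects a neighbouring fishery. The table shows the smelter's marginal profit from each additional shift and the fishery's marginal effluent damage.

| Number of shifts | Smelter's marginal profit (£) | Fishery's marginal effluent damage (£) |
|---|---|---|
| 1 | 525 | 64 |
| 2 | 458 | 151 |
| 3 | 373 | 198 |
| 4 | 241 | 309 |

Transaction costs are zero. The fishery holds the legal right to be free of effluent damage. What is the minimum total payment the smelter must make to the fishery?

Efficient level: marginal profit ≥ marginal effluent damage through level 3, so k* = 3.
With the fishery holding the right, the smelter must at least compensate total damage at k*: 64 + 151 + 198 = 413.

£413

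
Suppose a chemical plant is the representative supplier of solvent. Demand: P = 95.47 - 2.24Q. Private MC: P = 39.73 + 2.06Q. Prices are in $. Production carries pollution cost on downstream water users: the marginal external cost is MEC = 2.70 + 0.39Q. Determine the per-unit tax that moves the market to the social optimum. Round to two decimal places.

Social marginal cost = private MC + MEC = 42.43 + 2.45Q.
Set SMC = demand: 42.43 + 2.45Q = 95.47 - 2.24Q → Q* = 11.3092.
The Pigouvian tax equals MEC at Q*: 2.70 + 0.39×11.3092 = 7.1106.

tax = $7.11 per unit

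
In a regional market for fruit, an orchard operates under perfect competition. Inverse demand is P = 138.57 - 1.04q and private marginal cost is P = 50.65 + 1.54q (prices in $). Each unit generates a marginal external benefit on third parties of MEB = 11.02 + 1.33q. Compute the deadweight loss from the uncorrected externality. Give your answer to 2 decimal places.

Market equilibrium (private): 50.65 + 1.54q = 138.57 - 1.04q → q_m = 34.0775.
Social marginal cost = private MC − MEB = 39.63 + 0.21q.
Set SMC = demand: 39.63 + 0.21q = 138.57 - 1.04q → q* = 79.1520.
Between q* and q_m the wedge demand − SMC runs linearly from 0 to MEB(q_m), so the loss is a triangle.
DWL = ½ × 45.0745 × 56.3431 = 1269.8185.

DWL = $1269.82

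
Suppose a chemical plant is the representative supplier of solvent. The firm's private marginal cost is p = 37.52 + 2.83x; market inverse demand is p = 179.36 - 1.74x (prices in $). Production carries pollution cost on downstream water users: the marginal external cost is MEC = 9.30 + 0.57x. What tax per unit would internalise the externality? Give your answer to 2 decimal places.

Social marginal cost = private MC + MEC = 46.82 + 3.40x.
Set SMC = demand: 46.82 + 3.40x = 179.36 - 1.74x → x* = 25.7860.
The Pigouvian tax equals MEC at x*: 9.30 + 0.57×25.7860 = 23.9980.

tax = $24.00 per unit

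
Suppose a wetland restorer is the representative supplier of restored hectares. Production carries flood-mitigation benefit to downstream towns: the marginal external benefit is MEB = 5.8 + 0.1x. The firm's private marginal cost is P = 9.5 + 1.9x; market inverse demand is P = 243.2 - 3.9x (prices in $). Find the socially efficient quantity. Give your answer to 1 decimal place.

x* = 42.0

Social marginal cost = private MC − MEB = 3.7 + 1.8x.
Set SMC = demand: 3.7 + 1.8x = 243.2 - 3.9x → x* = 42.0175.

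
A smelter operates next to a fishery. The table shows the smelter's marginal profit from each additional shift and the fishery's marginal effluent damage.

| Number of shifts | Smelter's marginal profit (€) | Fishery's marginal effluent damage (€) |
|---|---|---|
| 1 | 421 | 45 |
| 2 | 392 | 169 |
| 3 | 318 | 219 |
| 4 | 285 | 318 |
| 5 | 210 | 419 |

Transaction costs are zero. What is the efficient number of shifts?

Bargaining reaches the level where marginal profit last exceeds marginal effluent damage.
That holds through level 3 (318 ≥ 219) but not at 4 (285 < 318).

3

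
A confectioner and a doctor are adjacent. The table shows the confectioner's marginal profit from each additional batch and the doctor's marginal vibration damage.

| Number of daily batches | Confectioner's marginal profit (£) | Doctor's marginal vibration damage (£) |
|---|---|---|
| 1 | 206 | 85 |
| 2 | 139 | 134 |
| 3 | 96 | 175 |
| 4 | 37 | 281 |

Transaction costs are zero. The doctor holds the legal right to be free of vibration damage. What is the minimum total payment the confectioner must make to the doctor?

£219

Efficient level: marginal profit ≥ marginal vibration damage through level 2, so k* = 2.
With the doctor holding the right, the confectioner must at least compensate total damage at k*: 85 + 134 = 219.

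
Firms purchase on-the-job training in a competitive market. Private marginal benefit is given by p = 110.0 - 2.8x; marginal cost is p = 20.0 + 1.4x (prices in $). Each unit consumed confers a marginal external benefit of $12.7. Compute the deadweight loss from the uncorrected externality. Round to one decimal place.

DWL = $19.2

Market equilibrium (private): 20.0 + 1.4x = 110.0 - 2.8x → x_m = 21.4286.
Social marginal benefit = demand + MEB = 122.7 - 2.8x.
Set SMB = MC: 122.7 - 2.8x = 20.0 + 1.4x → x* = 24.4524.
The welfare-loss triangle has base |x_m − x*| and height MEB(x_m) (the vertical gap between SMB and MC is zero at x* and MEB at x_m).
DWL = ½ × 3.0238 × 12.7000 = 19.2011.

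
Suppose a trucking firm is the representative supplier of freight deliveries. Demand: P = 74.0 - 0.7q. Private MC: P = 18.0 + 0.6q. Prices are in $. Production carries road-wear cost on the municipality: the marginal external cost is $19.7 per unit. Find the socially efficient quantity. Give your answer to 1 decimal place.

q* = 27.9

Social marginal cost = private MC + MEC = 37.7 + 0.6q.
Set SMC = demand: 37.7 + 0.6q = 74.0 - 0.7q → q* = 27.9231.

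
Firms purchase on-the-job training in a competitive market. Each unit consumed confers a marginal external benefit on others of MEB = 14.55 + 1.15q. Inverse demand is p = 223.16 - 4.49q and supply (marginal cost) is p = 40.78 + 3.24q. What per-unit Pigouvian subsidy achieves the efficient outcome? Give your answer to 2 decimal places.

Social marginal benefit = demand + MEB = 237.71 - 3.34q.
Set SMB = MC: 237.71 - 3.34q = 40.78 + 3.24q → q* = 29.9286.
The Pigouvian subsidy equals MEB at q*: 14.55 + 1.15×29.9286 = 48.9679.

subsidy = 48.97 per unit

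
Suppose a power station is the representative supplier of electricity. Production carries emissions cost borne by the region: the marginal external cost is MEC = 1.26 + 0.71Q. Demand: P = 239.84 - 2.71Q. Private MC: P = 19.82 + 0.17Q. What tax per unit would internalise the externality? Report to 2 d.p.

tax = 44.52 per unit

Social marginal cost = private MC + MEC = 21.08 + 0.88Q.
Set SMC = demand: 21.08 + 0.88Q = 239.84 - 2.71Q → Q* = 60.9359.
The Pigouvian tax equals MEC at Q*: 1.26 + 0.71×60.9359 = 44.5245.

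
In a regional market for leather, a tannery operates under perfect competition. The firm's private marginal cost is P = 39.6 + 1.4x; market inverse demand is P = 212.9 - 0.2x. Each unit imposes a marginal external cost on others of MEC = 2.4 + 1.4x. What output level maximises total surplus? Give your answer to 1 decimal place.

x* = 57.0

Social marginal cost = private MC + MEC = 42.0 + 2.8x.
Set SMC = demand: 42.0 + 2.8x = 212.9 - 0.2x → x* = 56.9667.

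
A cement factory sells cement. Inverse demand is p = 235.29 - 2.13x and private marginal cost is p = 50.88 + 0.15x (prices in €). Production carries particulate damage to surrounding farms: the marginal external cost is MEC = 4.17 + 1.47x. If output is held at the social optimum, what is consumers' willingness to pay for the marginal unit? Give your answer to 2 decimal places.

P = €132.91

Social marginal cost = private MC + MEC = 55.05 + 1.62x.
Set SMC = demand: 55.05 + 1.62x = 235.29 - 2.13x → x* = 48.0640.
Consumer price on the demand curve at x*: 235.29 − 2.13×48.0640 = 132.9137.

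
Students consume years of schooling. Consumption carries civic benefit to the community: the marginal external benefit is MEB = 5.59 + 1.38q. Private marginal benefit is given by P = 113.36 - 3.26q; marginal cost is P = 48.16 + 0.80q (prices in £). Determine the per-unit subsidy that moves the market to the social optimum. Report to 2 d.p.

Social marginal benefit = demand + MEB = 118.95 - 1.88q.
Set SMB = MC: 118.95 - 1.88q = 48.16 + 0.80q → q* = 26.4142.
The Pigouvian subsidy equals MEB at q*: 5.59 + 1.38×26.4142 = 42.0416.

subsidy = £42.04 per unit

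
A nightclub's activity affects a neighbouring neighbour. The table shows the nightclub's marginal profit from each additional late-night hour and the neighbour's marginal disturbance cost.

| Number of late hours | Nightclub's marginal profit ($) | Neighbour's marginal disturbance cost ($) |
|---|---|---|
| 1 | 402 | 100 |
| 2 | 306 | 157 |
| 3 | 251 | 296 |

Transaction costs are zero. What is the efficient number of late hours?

Bargaining reaches the level where marginal profit last exceeds marginal disturbance cost.
That holds through level 2 (306 ≥ 157) but not at 3 (251 < 296).

2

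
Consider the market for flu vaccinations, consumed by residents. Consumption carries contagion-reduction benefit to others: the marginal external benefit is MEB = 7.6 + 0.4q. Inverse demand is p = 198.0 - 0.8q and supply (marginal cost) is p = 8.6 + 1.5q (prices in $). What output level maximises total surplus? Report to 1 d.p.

Social marginal benefit = demand + MEB = 205.6 - 0.4q.
Set SMB = MC: 205.6 - 0.4q = 8.6 + 1.5q → q* = 103.6842.

q* = 103.7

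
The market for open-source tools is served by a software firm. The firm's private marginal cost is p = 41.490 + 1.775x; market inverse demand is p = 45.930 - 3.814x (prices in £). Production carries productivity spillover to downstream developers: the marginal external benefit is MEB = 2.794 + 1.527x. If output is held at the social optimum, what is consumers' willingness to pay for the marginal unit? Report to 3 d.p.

P = £39.138

Social marginal cost = private MC − MEB = 38.696 + 0.248x.
Set SMC = demand: 38.696 + 0.248x = 45.930 - 3.814x → x* = 1.7809.
Consumer price on the demand curve at x*: 45.930 − 3.814×1.7809 = 39.1376.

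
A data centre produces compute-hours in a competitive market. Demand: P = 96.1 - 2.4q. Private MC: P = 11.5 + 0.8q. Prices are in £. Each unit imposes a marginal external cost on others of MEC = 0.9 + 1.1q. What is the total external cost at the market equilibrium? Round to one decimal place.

£408.2

Market equilibrium (private): 11.5 + 0.8q = 96.1 - 2.4q → q_m = 26.4375.
Total external cost = ∫₀^{q_m} (0.9 + 1.1q) dq = 0.9×26.4375 + ½×1.1×26.4375² = 408.2115.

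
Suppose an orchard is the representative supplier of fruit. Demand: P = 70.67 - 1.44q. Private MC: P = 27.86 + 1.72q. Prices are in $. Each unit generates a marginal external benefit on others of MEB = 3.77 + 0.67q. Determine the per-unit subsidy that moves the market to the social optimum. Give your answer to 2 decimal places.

Social marginal cost = private MC − MEB = 24.09 + 1.05q.
Set SMC = demand: 24.09 + 1.05q = 70.67 - 1.44q → q* = 18.7068.
The Pigouvian subsidy equals MEB at q*: 3.77 + 0.67×18.7068 = 16.3036.

subsidy = $16.30 per unit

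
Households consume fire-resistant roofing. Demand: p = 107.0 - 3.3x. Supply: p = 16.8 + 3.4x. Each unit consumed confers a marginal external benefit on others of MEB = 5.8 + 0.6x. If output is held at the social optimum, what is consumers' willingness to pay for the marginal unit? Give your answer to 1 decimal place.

P = 55.1

Social marginal benefit = demand + MEB = 112.8 - 2.7x.
Set SMB = MC: 112.8 - 2.7x = 16.8 + 3.4x → x* = 15.7377.
Consumer price on the demand curve at x*: 107.0 − 3.3×15.7377 = 55.0656.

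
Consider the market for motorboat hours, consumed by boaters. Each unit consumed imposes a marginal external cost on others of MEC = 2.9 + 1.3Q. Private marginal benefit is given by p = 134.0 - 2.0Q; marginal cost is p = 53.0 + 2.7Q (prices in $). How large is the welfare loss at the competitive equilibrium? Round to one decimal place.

DWL = $53.4

Market equilibrium (private): 53.0 + 2.7Q = 134.0 - 2.0Q → Q_m = 17.2340.
Social marginal benefit = demand − MEC = 131.1 - 3.3Q.
Set SMB = MC: 131.1 - 3.3Q = 53.0 + 2.7Q → Q* = 13.0167.
The welfare-loss triangle has base |Q_m − Q*| and height MEC(Q_m) (the vertical gap between SMB and MC is zero at Q* and MEC at Q_m).
DWL = ½ × 4.2173 × 25.3043 = 53.3579.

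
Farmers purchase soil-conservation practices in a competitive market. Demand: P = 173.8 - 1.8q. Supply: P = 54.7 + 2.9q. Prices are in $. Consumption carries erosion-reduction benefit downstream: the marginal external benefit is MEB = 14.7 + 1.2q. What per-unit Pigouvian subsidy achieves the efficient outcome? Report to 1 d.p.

subsidy = $60.6 per unit

Social marginal benefit = demand + MEB = 188.5 - 0.6q.
Set SMB = MC: 188.5 - 0.6q = 54.7 + 2.9q → q* = 38.2286.
The Pigouvian subsidy equals MEB at q*: 14.7 + 1.2×38.2286 = 60.5743.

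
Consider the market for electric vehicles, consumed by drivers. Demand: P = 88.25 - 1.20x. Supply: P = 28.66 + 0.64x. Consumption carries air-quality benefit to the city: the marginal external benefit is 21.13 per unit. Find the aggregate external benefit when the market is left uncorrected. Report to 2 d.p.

684.31

Market equilibrium (private): 28.66 + 0.64x = 88.25 - 1.20x → x_m = 32.3859.
Total external benefit = MEB × x_m = 21.13 × 32.3859 = 684.3141.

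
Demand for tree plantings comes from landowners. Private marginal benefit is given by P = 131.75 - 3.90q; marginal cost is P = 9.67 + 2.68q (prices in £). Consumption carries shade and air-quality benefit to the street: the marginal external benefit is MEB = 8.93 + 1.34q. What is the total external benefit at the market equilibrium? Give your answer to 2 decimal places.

£396.31

Market equilibrium (private): 9.67 + 2.68q = 131.75 - 3.90q → q_m = 18.5532.
Total external benefit = ∫₀^{q_m} (8.93 + 1.34q) dq = 8.93×18.5532 + ½×1.34×18.5532² = 396.3083.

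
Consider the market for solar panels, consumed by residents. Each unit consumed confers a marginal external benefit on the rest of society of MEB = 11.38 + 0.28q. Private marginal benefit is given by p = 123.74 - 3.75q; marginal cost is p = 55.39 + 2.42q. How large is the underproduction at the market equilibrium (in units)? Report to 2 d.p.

Market equilibrium (private): 55.39 + 2.42q = 123.74 - 3.75q → q_m = 11.0778.
Social marginal benefit = demand + MEB = 135.12 - 3.47q.
Set SMB = MC: 135.12 - 3.47q = 55.39 + 2.42q → q* = 13.5365.
Gap = |11.0778 − 13.5365| = 2.4587.

2.46 units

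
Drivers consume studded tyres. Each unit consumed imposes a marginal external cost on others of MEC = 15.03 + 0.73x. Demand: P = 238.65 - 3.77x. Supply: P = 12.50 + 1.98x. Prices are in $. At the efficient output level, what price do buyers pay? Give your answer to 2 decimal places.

Social marginal benefit = demand − MEC = 223.62 - 4.50x.
Set SMB = MC: 223.62 - 4.50x = 12.50 + 1.98x → x* = 32.5802.
Consumer price on the demand curve at x*: 238.65 − 3.77×32.5802 = 115.8226.

P = $115.82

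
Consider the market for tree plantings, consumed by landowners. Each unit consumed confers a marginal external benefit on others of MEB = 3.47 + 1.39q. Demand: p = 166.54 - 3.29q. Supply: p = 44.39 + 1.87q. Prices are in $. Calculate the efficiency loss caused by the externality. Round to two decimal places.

Market equilibrium (private): 44.39 + 1.87q = 166.54 - 3.29q → q_m = 23.6725.
Social marginal benefit = demand + MEB = 170.01 - 1.90q.
Set SMB = MC: 170.01 - 1.90q = 44.39 + 1.87q → q* = 33.3210.
Between q* and q_m the wedge SMB − MC runs linearly from 0 to MEB(q_m), so the loss is a triangle.
DWL = ½ × 9.6485 × 36.3747 = 175.4806.

DWL = $175.48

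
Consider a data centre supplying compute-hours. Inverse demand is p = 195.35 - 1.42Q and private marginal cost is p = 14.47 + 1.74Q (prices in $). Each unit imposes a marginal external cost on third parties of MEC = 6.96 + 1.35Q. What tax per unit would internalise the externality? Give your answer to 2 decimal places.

Social marginal cost = private MC + MEC = 21.43 + 3.09Q.
Set SMC = demand: 21.43 + 3.09Q = 195.35 - 1.42Q → Q* = 38.5632.
The Pigouvian tax equals MEC at Q*: 6.96 + 1.35×38.5632 = 59.0203.

tax = $59.02 per unit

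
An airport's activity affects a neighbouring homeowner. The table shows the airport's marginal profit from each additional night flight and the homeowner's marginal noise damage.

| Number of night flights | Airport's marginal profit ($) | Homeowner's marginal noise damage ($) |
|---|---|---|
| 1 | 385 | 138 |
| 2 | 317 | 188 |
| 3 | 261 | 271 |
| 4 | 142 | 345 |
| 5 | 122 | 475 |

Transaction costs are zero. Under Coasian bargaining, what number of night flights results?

2

Bargaining reaches the level where marginal profit last exceeds marginal noise damage.
That holds through level 2 (317 ≥ 188) but not at 3 (261 < 271).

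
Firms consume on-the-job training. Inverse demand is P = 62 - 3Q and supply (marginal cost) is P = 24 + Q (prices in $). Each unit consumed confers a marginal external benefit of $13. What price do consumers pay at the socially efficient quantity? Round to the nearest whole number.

Social marginal benefit = demand + MEB = 75 - 3Q.
Set SMB = MC: 75 - 3Q = 24 + Q → Q* = 12.7500.
Consumer price on the demand curve at Q*: 62 − 3×12.7500 = 23.7500.

P = $24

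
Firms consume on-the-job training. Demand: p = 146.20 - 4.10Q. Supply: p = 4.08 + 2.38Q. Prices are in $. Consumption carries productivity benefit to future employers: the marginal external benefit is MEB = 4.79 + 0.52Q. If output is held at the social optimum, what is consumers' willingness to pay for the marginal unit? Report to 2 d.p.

Social marginal benefit = demand + MEB = 150.99 - 3.58Q.
Set SMB = MC: 150.99 - 3.58Q = 4.08 + 2.38Q → Q* = 24.6493.
Consumer price on the demand curve at Q*: 146.20 − 4.10×24.6493 = 45.1379.

P = $45.14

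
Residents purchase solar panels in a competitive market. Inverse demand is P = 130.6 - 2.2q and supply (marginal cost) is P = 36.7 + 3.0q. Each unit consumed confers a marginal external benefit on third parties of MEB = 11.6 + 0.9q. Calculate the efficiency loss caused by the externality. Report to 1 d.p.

DWL = 90.2

Market equilibrium (private): 36.7 + 3.0q = 130.6 - 2.2q → q_m = 18.0577.
Social marginal benefit = demand + MEB = 142.2 - 1.3q.
Set SMB = MC: 142.2 - 1.3q = 36.7 + 3.0q → q* = 24.5349.
Between q* and q_m the wedge SMB − MC runs linearly from 0 to MEB(q_m), so the loss is a triangle.
DWL = ½ × 6.4772 × 27.8519 = 90.2012.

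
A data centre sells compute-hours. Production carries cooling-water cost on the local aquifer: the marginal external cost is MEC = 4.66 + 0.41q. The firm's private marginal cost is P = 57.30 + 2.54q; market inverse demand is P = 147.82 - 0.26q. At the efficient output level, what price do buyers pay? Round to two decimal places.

P = 140.87

Social marginal cost = private MC + MEC = 61.96 + 2.95q.
Set SMC = demand: 61.96 + 2.95q = 147.82 - 0.26q → q* = 26.7477.
Consumer price on the demand curve at q*: 147.82 − 0.26×26.7477 = 140.8656.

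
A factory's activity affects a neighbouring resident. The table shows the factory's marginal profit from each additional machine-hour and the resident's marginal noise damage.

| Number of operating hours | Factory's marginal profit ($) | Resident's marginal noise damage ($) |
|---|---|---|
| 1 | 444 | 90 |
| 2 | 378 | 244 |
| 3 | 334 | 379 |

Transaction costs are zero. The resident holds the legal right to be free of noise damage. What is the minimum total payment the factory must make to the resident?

Efficient level: marginal profit ≥ marginal noise damage through level 2, so k* = 2.
With the resident holding the right, the factory must at least compensate total damage at k*: 90 + 244 = 334.

$334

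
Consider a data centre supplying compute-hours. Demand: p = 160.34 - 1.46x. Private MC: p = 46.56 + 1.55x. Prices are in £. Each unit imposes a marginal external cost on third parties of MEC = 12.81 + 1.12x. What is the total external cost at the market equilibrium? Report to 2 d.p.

£1284.41

Market equilibrium (private): 46.56 + 1.55x = 160.34 - 1.46x → x_m = 37.8007.
Total external cost = ∫₀^{x_m} (12.81 + 1.12x) dx = 12.81×37.8007 + ½×1.12×37.8007² = 1284.4070.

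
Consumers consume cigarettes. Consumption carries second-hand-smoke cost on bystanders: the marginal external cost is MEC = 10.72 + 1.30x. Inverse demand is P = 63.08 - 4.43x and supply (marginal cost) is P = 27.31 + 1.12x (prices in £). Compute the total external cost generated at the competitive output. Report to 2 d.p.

£96.09

Market equilibrium (private): 27.31 + 1.12x = 63.08 - 4.43x → x_m = 6.4450.
Total external cost = ∫₀^{x_m} (10.72 + 1.30x) dx = 10.72×6.4450 + ½×1.30×6.4450² = 96.0901.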